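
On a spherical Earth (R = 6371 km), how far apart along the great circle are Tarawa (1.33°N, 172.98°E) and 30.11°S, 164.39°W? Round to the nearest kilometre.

4240 km

Δλ = -164.39 − 172.98 = -337.37°; wrapped into (−180°, 180°]: 22.63°.
Δφ = -30.11 − 1.33 = -31.44°.
a = sin²(Δφ/2) + cos φ₁ · cos φ₂ · sin²(Δλ/2) = 0.106699.
c = 2·atan2(√a, √(1−a)) = 0.66551 rad → d = 6371·c ≈ 4239.96 km.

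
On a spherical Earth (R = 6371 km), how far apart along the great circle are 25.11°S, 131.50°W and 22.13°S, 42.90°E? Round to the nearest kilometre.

Δλ = 42.90 − -131.50 = 174.40°.
Δφ = -22.13 − -25.11 = 2.98°.
a = sin²(Δφ/2) + cos φ₁ · cos φ₂ · sin²(Δλ/2) = 0.837463.
c = 2·atan2(√a, √(1−a)) = 2.31166 rad → d = 6371·c ≈ 14727.59 km.

14728 km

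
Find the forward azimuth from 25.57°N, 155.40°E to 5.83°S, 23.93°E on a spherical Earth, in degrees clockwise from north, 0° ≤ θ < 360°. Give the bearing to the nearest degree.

284°

Δλ = 23.93 − 155.40 = -131.47°.
θ = atan2( sin Δλ · cos φ₂ , cos φ₁ · sin φ₂ − sin φ₁ · cos φ₂ · cos Δλ )
  = atan2(-0.74543, 0.19272) = -75.504° → normalised to [0°, 360°): 284.496°.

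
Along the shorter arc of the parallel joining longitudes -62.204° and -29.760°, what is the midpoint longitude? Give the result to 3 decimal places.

-45.982°

Signed shortest Δλ from -62.204° to -29.760° is +32.444°.
Midpoint longitude = -62.204° + (+32.444°)/2 = -62.204° + 16.222° = -45.982°.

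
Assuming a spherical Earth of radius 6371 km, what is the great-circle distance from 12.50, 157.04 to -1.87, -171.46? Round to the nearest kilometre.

3827 km

Δλ = -171.46 − 157.04 = -328.50°; wrapped into (−180°, 180°]: 31.50°.
Δφ = -1.87 − 12.50 = -14.37°.
a = sin²(Δφ/2) + cos φ₁ · cos φ₂ · sin²(Δλ/2) = 0.087538.
c = 2·atan2(√a, √(1−a)) = 0.60073 rad → d = 6371·c ≈ 3827.25 km.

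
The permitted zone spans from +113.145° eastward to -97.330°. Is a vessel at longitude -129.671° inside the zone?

Band width going east from +113.145° to -97.330°: ((-97.330 − 113.145) mod 360) = 149.525°.
Offset of -129.671° east of the west edge: ((-129.671 − 113.145) mod 360) = 117.184°.
117.184° ≤ 149.525° ⇒ inside.

Yes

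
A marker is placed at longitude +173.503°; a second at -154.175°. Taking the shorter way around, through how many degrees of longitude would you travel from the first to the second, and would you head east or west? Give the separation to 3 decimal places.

Raw difference: -154.175 − 173.503 = -327.678°.
Normalise into (−180°, 180°]: -327.678° + 360° = 32.322°.
Positive ⇒ the second point lies to the east; separation 32.322°.

32.322° east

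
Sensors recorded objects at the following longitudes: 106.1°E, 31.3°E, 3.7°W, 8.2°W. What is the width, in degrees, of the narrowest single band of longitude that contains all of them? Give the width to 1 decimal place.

114.3°

Sort the longitudes: -8.2°, -3.7°, +31.3°, +106.1°.
Eastward gaps between consecutive values (wrapping around): 4.5°, 35.0°, 74.8°, 245.7°.
Largest gap = 245.7° ⇒ minimal covering band is its complement: 360° − 245.7° = 114.3°.
Band runs from -8.2° eastward to +106.1°.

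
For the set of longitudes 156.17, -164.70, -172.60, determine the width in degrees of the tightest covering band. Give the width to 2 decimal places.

Sort the longitudes: -172.60°, -164.70°, +156.17°.
Eastward gaps between consecutive values (wrapping around): 7.90°, 320.87°, 31.23°.
Largest gap = 320.87° ⇒ minimal covering band is its complement: 360° − 320.87° = 39.13°.
Band runs from +156.17° eastward to -164.70°, crossing the antimeridian.

39.13°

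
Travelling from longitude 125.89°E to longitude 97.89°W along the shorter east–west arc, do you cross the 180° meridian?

Naïve |-97.89 − 125.89| = 223.78° > 180°, so the shorter arc goes the other way round — across 180°.
Signed shortest Δλ = ((-97.89 − 125.89 + 180) mod 360) − 180 = 136.22°.
Going east by 136.22° from +125.89° passes through 180° before reaching -97.89°.

Yes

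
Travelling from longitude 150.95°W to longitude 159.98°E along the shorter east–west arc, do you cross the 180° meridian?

Yes

Naïve |159.98 − -150.95| = 310.93° > 180°, so the shorter arc goes the other way round — across 180°.
Signed shortest Δλ = ((159.98 − -150.95 + 180) mod 360) − 180 = -49.07°.
Going west by 49.07° from -150.95° passes through 180° before reaching +159.98°.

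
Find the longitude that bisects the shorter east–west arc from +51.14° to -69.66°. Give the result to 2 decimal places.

Signed shortest Δλ from +51.14° to -69.66° is -120.80°.
Midpoint longitude = +51.14° + (-120.80°)/2 = +51.14° − 60.40° = -9.26°.

-9.26°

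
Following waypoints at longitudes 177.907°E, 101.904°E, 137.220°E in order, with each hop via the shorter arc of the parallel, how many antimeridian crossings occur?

0

Leg 1: +177.907° → +101.904°, shortest Δλ = -76.003° (west) — does not cross 180°.
Leg 2: +101.904° → +137.220°, shortest Δλ = 35.316° (east) — does not cross 180°.
Total crossings: 0.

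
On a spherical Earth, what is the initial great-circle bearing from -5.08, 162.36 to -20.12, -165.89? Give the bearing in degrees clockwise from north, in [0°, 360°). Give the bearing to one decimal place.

118.8°

Δλ = -165.89 − 162.36 = -328.25°; wrapped into (−180°, 180°]: 31.75°.
θ = atan2( sin Δλ · cos φ₂ , cos φ₁ · sin φ₂ − sin φ₁ · cos φ₂ · cos Δλ )
  = atan2(0.49410, -0.27194) = 118.827° → normalised to [0°, 360°): 118.827°.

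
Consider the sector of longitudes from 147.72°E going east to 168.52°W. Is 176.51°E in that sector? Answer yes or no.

Band width going east from +147.72° to -168.52°: ((-168.52 − 147.72) mod 360) = 43.76°.
Offset of +176.51° east of the west edge: ((176.51 − 147.72) mod 360) = 28.79°.
28.79° ≤ 43.76° ⇒ inside.

Yes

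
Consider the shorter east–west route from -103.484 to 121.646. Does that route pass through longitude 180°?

Naïve |121.646 − -103.484| = 225.13° > 180°, so the shorter arc goes the other way round — across 180°.
Signed shortest Δλ = ((121.646 − -103.484 + 180) mod 360) − 180 = -134.87°.
Going west by 134.87° from -103.484° passes through 180° before reaching +121.646°.

Yes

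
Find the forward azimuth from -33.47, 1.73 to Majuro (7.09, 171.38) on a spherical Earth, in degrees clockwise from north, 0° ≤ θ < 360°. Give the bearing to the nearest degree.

158°

Δλ = 171.38 − 1.73 = 169.65°.
θ = atan2( sin Δλ · cos φ₂ , cos φ₁ · sin φ₂ − sin φ₁ · cos φ₂ · cos Δλ )
  = atan2(0.17829, -0.43542) = 157.733° → normalised to [0°, 360°): 157.733°.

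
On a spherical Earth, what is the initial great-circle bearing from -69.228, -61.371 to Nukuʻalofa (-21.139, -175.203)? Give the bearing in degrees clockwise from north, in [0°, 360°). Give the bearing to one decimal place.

240.6°

Δλ = -175.203 − -61.371 = -113.832°.
θ = atan2( sin Δλ · cos φ₂ , cos φ₁ · sin φ₂ − sin φ₁ · cos φ₂ · cos Δλ )
  = atan2(-0.85318, -0.48027) = -119.376° → normalised to [0°, 360°): 240.624°.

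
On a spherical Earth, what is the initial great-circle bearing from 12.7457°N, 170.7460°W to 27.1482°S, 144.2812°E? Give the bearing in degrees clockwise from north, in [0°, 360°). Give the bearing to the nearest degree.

227°

Δλ = 144.2812 − -170.7460 = 315.0272°; wrapped into (−180°, 180°]: -44.9728°.
θ = atan2( sin Δλ · cos φ₂ , cos φ₁ · sin φ₂ − sin φ₁ · cos φ₂ · cos Δλ )
  = atan2(-0.62891, -0.58393) = -132.876° → normalised to [0°, 360°): 227.124°.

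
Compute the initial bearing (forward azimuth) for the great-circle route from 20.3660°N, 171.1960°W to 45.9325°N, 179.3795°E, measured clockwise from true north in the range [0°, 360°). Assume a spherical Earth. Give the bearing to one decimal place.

345.3°

Δλ = 179.3795 − -171.1960 = 350.5755°; wrapped into (−180°, 180°]: -9.4245°.
θ = atan2( sin Δλ · cos φ₂ , cos φ₁ · sin φ₂ − sin φ₁ · cos φ₂ · cos Δλ )
  = atan2(-0.11389, 0.43483) = -14.677° → normalised to [0°, 360°): 345.323°.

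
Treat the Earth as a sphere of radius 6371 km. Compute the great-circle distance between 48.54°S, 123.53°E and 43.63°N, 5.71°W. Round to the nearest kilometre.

Δλ = -5.71 − 123.53 = -129.24°.
Δφ = 43.63 − -48.54 = 92.17°.
a = sin²(Δφ/2) + cos φ₁ · cos φ₂ · sin²(Δλ/2) = 0.910123.
c = 2·atan2(√a, √(1−a)) = 2.53264 rad → d = 6371·c ≈ 16135.43 km.

16135 km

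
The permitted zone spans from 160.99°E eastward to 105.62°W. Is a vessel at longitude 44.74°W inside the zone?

Band width going east from +160.99° to -105.62°: ((-105.62 − 160.99) mod 360) = 93.39°.
Offset of -44.74° east of the west edge: ((-44.74 − 160.99) mod 360) = 154.27°.
154.27° > 93.39° ⇒ outside.

No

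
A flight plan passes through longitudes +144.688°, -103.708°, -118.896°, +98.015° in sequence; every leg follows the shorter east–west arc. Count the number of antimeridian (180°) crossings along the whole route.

2

Leg 1: +144.688° → -103.708°, shortest Δλ = 111.604° (east) — crosses 180°.
Leg 2: -103.708° → -118.896°, shortest Δλ = -15.188° (west) — does not cross 180°.
Leg 3: -118.896° → +98.015°, shortest Δλ = -143.089° (west) — crosses 180°.
Total crossings: 2.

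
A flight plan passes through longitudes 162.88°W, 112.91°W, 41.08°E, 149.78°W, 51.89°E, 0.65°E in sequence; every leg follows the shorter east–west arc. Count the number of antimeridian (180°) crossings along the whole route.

2

Leg 1: -162.88° → -112.91°, shortest Δλ = 49.97° (east) — does not cross 180°.
Leg 2: -112.91° → +41.08°, shortest Δλ = 153.99° (east) — does not cross 180°.
Leg 3: +41.08° → -149.78°, shortest Δλ = 169.14° (east) — crosses 180°.
Leg 4: -149.78° → +51.89°, shortest Δλ = -158.33° (west) — crosses 180°.
Leg 5: +51.89° → +0.65°, shortest Δλ = -51.24° (west) — does not cross 180°.
Total crossings: 2.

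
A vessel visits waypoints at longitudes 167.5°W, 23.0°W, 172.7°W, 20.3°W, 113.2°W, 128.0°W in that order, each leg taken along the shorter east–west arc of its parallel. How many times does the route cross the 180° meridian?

Leg 1: -167.5° → -23.0°, shortest Δλ = 144.5° (east) — does not cross 180°.
Leg 2: -23.0° → -172.7°, shortest Δλ = -149.7° (west) — does not cross 180°.
Leg 3: -172.7° → -20.3°, shortest Δλ = 152.4° (east) — does not cross 180°.
Leg 4: -20.3° → -113.2°, shortest Δλ = -92.9° (west) — does not cross 180°.
Leg 5: -113.2° → -128.0°, shortest Δλ = -14.8° (west) — does not cross 180°.
Total crossings: 0.

0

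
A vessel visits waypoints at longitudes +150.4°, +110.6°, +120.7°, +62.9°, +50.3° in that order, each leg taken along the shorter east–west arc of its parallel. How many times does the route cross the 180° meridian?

Leg 1: +150.4° → +110.6°, shortest Δλ = -39.8° (west) — does not cross 180°.
Leg 2: +110.6° → +120.7°, shortest Δλ = 10.1° (east) — does not cross 180°.
Leg 3: +120.7° → +62.9°, shortest Δλ = -57.8° (west) — does not cross 180°.
Leg 4: +62.9° → +50.3°, shortest Δλ = -12.6° (west) — does not cross 180°.
Total crossings: 0.

0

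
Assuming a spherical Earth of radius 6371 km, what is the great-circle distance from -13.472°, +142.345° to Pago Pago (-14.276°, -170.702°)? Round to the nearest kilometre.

Δλ = -170.702 − 142.345 = -313.047°; wrapped into (−180°, 180°]: 46.953°.
Δφ = -14.276 − -13.472 = -0.804°.
a = sin²(Δφ/2) + cos φ₁ · cos φ₂ · sin²(Δλ/2) = 0.149617.
c = 2·atan2(√a, √(1−a)) = 0.79433 rad → d = 6371·c ≈ 5060.66 km.

5061 km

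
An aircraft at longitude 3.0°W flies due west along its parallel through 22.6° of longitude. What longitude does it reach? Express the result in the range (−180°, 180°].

25.6°W

Start at -3.0°; shift −22.6° → -25.6°.
-25.6° already lies in (−180°, 180°].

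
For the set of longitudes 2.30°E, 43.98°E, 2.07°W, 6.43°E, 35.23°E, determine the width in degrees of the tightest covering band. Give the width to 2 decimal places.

Sort the longitudes: -2.07°, +2.30°, +6.43°, +35.23°, +43.98°.
Eastward gaps between consecutive values (wrapping around): 4.37°, 4.13°, 28.80°, 8.75°, 313.95°.
Largest gap = 313.95° ⇒ minimal covering band is its complement: 360° − 313.95° = 46.05°.
Band runs from -2.07° eastward to +43.98°.

46.05°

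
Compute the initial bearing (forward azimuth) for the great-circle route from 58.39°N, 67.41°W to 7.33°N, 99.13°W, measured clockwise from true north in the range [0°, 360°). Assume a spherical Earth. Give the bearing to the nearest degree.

219°

Δλ = -99.13 − -67.41 = -31.72°.
θ = atan2( sin Δλ · cos φ₂ , cos φ₁ · sin φ₂ − sin φ₁ · cos φ₂ · cos Δλ )
  = atan2(-0.52147, -0.65163) = -141.331° → normalised to [0°, 360°): 218.669°.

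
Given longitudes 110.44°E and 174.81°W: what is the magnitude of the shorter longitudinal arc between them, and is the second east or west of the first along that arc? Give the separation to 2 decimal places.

Raw difference: -174.81 − 110.44 = -285.25°.
Normalise into (−180°, 180°]: -285.25° + 360° = 74.75°.
Positive ⇒ the second point lies to the east; separation 74.75°.

74.75° east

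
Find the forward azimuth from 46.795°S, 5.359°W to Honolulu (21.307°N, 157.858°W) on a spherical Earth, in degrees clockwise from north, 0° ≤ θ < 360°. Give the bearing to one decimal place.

230.6°

Δλ = -157.858 − -5.359 = -152.499°.
θ = atan2( sin Δλ · cos φ₂ , cos φ₁ · sin φ₂ − sin φ₁ · cos φ₂ · cos Δλ )
  = atan2(-0.43020, -0.35359) = -129.417° → normalised to [0°, 360°): 230.583°.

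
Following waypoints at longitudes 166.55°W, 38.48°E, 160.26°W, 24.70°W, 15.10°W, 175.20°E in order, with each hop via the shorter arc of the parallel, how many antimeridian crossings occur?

3

Leg 1: -166.55° → +38.48°, shortest Δλ = -154.97° (west) — crosses 180°.
Leg 2: +38.48° → -160.26°, shortest Δλ = 161.26° (east) — crosses 180°.
Leg 3: -160.26° → -24.70°, shortest Δλ = 135.56° (east) — does not cross 180°.
Leg 4: -24.70° → -15.10°, shortest Δλ = 9.6° (east) — does not cross 180°.
Leg 5: -15.10° → +175.20°, shortest Δλ = -169.7° (west) — crosses 180°.
Total crossings: 3.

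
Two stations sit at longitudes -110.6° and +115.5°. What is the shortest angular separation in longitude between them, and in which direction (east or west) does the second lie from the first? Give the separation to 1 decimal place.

Raw difference: 115.5 − -110.6 = 226.1°.
Normalise into (−180°, 180°]: 226.1° − 360° = -133.9°.
Negative ⇒ the second point lies to the west; separation 133.9°.

133.9° west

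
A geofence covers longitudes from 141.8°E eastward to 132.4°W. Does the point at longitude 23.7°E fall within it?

Band width going east from +141.8° to -132.4°: ((-132.4 − 141.8) mod 360) = 85.8°.
Offset of +23.7° east of the west edge: ((23.7 − 141.8) mod 360) = 241.9°.
241.9° > 85.8° ⇒ outside.

No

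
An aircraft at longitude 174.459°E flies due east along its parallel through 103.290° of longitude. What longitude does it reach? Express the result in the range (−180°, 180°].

Start at +174.459°; shift +103.290° → +277.749°.
+277.749° lies outside (−180°, 180°]; subtract 360° → -82.251°.

82.251°W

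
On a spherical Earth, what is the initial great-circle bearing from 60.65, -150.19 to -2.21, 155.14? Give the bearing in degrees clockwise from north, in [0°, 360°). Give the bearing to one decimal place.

237.3°

Δλ = 155.14 − -150.19 = 305.33°; wrapped into (−180°, 180°]: -54.67°.
θ = atan2( sin Δλ · cos φ₂ , cos φ₁ · sin φ₂ − sin φ₁ · cos φ₂ · cos Δλ )
  = atan2(-0.81523, -0.52258) = -122.661° → normalised to [0°, 360°): 237.339°.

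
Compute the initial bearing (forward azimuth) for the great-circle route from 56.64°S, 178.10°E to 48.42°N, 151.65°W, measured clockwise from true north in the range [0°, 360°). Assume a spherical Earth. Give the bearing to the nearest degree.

21°

Δλ = -151.65 − 178.10 = -329.75°; wrapped into (−180°, 180°]: 30.25°.
θ = atan2( sin Δλ · cos φ₂ , cos φ₁ · sin φ₂ − sin φ₁ · cos φ₂ · cos Δλ )
  = atan2(0.33434, 0.89018) = 20.585° → normalised to [0°, 360°): 20.585°.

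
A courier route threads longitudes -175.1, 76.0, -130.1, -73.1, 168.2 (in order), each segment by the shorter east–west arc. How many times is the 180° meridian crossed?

3

Leg 1: -175.1° → +76.0°, shortest Δλ = -108.9° (west) — crosses 180°.
Leg 2: +76.0° → -130.1°, shortest Δλ = 153.9° (east) — crosses 180°.
Leg 3: -130.1° → -73.1°, shortest Δλ = 57.0° (east) — does not cross 180°.
Leg 4: -73.1° → +168.2°, shortest Δλ = -118.7° (west) — crosses 180°.
Total crossings: 3.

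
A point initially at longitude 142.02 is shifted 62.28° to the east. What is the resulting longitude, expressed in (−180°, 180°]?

Start at +142.02°; shift +62.28° → +204.30°.
+204.30° lies outside (−180°, 180°]; subtract 360° → -155.70°.

-155.70°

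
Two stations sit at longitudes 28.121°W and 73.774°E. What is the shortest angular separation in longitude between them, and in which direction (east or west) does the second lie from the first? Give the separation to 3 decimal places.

Raw difference: 73.774 − -28.121 = 101.895°.
Normalise into (−180°, 180°]: 101.895° stays 101.895°.
Positive ⇒ the second point lies to the east; separation 101.895°.

101.895° east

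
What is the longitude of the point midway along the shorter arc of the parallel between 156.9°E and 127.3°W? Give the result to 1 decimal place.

Signed shortest Δλ from +156.9° to -127.3° is +75.8°.
Midpoint longitude = +156.9° + (+75.8°)/2 = +156.9° + 37.9° = +194.8°.
Normalise into (−180°, 180°]: -165.2°.
(The naïve average (+156.9 + -127.3)/2 = 14.8° is on the wrong side of the globe.)

165.2°W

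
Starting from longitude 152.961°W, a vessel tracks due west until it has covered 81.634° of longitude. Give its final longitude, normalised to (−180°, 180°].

Start at -152.961°; shift −81.634° → -234.595°.
-234.595° lies outside (−180°, 180°]; add 360° → +125.405°.

125.405°E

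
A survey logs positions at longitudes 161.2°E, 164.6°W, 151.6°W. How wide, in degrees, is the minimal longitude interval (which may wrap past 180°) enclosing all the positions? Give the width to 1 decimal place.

Sort the longitudes: -164.6°, -151.6°, +161.2°.
Eastward gaps between consecutive values (wrapping around): 13.0°, 312.8°, 34.2°.
Largest gap = 312.8° ⇒ minimal covering band is its complement: 360° − 312.8° = 47.2°.
Band runs from +161.2° eastward to -151.6°, crossing the antimeridian.

47.2°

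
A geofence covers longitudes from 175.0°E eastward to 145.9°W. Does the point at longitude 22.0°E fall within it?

No

Band width going east from +175.0° to -145.9°: ((-145.9 − 175.0) mod 360) = 39.1°.
Offset of +22.0° east of the west edge: ((22.0 − 175.0) mod 360) = 207.0°.
207.0° > 39.1° ⇒ outside.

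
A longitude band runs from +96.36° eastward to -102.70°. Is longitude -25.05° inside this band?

Band width going east from +96.36° to -102.70°: ((-102.70 − 96.36) mod 360) = 160.94°.
Offset of -25.05° east of the west edge: ((-25.05 − 96.36) mod 360) = 238.59°.
238.59° > 160.94° ⇒ outside.

No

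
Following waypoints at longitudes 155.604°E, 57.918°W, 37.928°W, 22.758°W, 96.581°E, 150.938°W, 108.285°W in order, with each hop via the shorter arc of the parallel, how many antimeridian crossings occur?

Leg 1: +155.604° → -57.918°, shortest Δλ = 146.478° (east) — crosses 180°.
Leg 2: -57.918° → -37.928°, shortest Δλ = 19.99° (east) — does not cross 180°.
Leg 3: -37.928° → -22.758°, shortest Δλ = 15.17° (east) — does not cross 180°.
Leg 4: -22.758° → +96.581°, shortest Δλ = 119.339° (east) — does not cross 180°.
Leg 5: +96.581° → -150.938°, shortest Δλ = 112.481° (east) — crosses 180°.
Leg 6: -150.938° → -108.285°, shortest Δλ = 42.653° (east) — does not cross 180°.
Total crossings: 2.

2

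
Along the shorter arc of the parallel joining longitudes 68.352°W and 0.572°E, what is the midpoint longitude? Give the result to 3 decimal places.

Signed shortest Δλ from -68.352° to +0.572° is +68.924°.
Midpoint longitude = -68.352° + (+68.924°)/2 = -68.352° + 34.462° = -33.890°.

33.890°W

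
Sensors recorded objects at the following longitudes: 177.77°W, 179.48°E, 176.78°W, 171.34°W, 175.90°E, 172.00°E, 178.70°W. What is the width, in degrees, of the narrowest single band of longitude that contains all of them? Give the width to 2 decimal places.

16.66°

Sort the longitudes: -178.70°, -177.77°, -176.78°, -171.34°, +172.00°, +175.90°, +179.48°.
Eastward gaps between consecutive values (wrapping around): 0.93°, 0.99°, 5.44°, 343.34°, 3.90°, 3.58°, 1.82°.
Largest gap = 343.34° ⇒ minimal covering band is its complement: 360° − 343.34° = 16.66°.
Band runs from +172.00° eastward to -171.34°, crossing the antimeridian.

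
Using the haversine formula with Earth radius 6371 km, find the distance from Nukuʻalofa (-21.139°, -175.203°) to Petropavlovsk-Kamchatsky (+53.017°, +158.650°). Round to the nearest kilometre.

8623 km

Δλ = 158.650 − -175.203 = 333.853°; wrapped into (−180°, 180°]: -26.147°.
Δφ = 53.017 − -21.139 = 74.156°.
a = sin²(Δφ/2) + cos φ₁ · cos φ₂ · sin²(Δλ/2) = 0.392200.
c = 2·atan2(√a, √(1−a)) = 1.35349 rad → d = 6371·c ≈ 8623.09 km.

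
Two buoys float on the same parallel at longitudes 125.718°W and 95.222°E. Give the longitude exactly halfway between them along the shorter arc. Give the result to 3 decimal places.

Signed shortest Δλ from -125.718° to +95.222° is -139.060°.
Midpoint longitude = -125.718° + (-139.060°)/2 = -125.718° − 69.530° = -195.248°.
Normalise into (−180°, 180°]: +164.752°.
(The naïve average (-125.718 + +95.222)/2 = -15.248° is on the wrong side of the globe.)

164.752°E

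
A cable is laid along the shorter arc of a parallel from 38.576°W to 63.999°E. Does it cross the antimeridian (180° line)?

Signed shortest Δλ = ((63.999 − -38.576 + 180) mod 360) − 180 = 102.575°.
Going east by 102.575° from -38.576° reaches +63.999° without touching 180°.

No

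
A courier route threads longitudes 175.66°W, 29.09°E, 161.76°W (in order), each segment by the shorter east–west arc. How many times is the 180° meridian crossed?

2

Leg 1: -175.66° → +29.09°, shortest Δλ = -155.25° (west) — crosses 180°.
Leg 2: +29.09° → -161.76°, shortest Δλ = 169.15° (east) — crosses 180°.
Total crossings: 2.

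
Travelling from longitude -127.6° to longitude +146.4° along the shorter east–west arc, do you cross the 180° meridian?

Naïve |146.4 − -127.6| = 274.0° > 180°, so the shorter arc goes the other way round — across 180°.
Signed shortest Δλ = ((146.4 − -127.6 + 180) mod 360) − 180 = -86.0°.
Going west by 86.0° from -127.6° passes through 180° before reaching +146.4°.

Yes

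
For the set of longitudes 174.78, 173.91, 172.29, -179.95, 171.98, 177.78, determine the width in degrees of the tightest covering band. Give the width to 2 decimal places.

8.07°

Sort the longitudes: -179.95°, +171.98°, +172.29°, +173.91°, +174.78°, +177.78°.
Eastward gaps between consecutive values (wrapping around): 351.93°, 0.31°, 1.62°, 0.87°, 3.00°, 2.27°.
Largest gap = 351.93° ⇒ minimal covering band is its complement: 360° − 351.93° = 8.07°.
Band runs from +171.98° eastward to -179.95°, crossing the antimeridian.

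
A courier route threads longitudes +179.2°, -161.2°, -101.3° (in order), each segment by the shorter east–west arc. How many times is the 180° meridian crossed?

Leg 1: +179.2° → -161.2°, shortest Δλ = 19.6° (east) — crosses 180°.
Leg 2: -161.2° → -101.3°, shortest Δλ = 59.9° (east) — does not cross 180°.
Total crossings: 1.

1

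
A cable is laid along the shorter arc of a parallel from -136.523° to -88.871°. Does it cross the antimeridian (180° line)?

No

Signed shortest Δλ = ((-88.871 − -136.523 + 180) mod 360) − 180 = 47.652°.
Going east by 47.652° from -136.523° reaches -88.871° without touching 180°.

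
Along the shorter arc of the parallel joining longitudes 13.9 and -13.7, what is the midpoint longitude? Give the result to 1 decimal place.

+0.1°

Signed shortest Δλ from +13.9° to -13.7° is -27.6°.
Midpoint longitude = +13.9° + (-27.6°)/2 = +13.9° − 13.8° = +0.1°.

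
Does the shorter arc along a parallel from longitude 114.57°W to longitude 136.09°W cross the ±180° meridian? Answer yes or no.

No

Signed shortest Δλ = ((-136.09 − -114.57 + 180) mod 360) − 180 = -21.52°.
Going west by 21.52° from -114.57° reaches -136.09° without touching 180°.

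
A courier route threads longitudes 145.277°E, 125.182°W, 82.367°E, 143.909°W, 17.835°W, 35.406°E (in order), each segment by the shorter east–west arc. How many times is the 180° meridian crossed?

3

Leg 1: +145.277° → -125.182°, shortest Δλ = 89.541° (east) — crosses 180°.
Leg 2: -125.182° → +82.367°, shortest Δλ = -152.451° (west) — crosses 180°.
Leg 3: +82.367° → -143.909°, shortest Δλ = 133.724° (east) — crosses 180°.
Leg 4: -143.909° → -17.835°, shortest Δλ = 126.074° (east) — does not cross 180°.
Leg 5: -17.835° → +35.406°, shortest Δλ = 53.241° (east) — does not cross 180°.
Total crossings: 3.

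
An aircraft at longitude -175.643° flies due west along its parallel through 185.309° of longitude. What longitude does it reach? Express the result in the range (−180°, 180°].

Start at -175.643°; shift −185.309° → -360.952°.
-360.952° lies outside (−180°, 180°]; add 360° → -0.952°.

-0.952°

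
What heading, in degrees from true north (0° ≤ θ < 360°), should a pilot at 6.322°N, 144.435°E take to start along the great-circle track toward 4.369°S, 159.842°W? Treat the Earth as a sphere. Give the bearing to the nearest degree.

99°

Δλ = -159.842 − 144.435 = -304.277°; wrapped into (−180°, 180°]: 55.723°.
θ = atan2( sin Δλ · cos φ₂ , cos φ₁ · sin φ₂ − sin φ₁ · cos φ₂ · cos Δλ )
  = atan2(0.82392, -0.13755) = 99.478° → normalised to [0°, 360°): 99.478°.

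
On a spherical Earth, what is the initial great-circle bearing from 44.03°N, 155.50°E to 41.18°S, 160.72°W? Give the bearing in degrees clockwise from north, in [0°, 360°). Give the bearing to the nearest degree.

149°

Δλ = -160.72 − 155.50 = -316.22°; wrapped into (−180°, 180°]: 43.78°.
θ = atan2( sin Δλ · cos φ₂ , cos φ₁ · sin φ₂ − sin φ₁ · cos φ₂ · cos Δλ )
  = atan2(0.52075, -0.85108) = 148.539° → normalised to [0°, 360°): 148.539°.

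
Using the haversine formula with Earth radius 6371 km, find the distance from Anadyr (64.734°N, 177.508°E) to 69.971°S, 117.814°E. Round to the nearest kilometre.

Δλ = 117.814 − 177.508 = -59.694°.
Δφ = -69.971 − 64.734 = -134.705°.
a = sin²(Δφ/2) + cos φ₁ · cos φ₂ · sin²(Δλ/2) = 0.887937.
c = 2·atan2(√a, √(1−a)) = 2.45890 rad → d = 6371·c ≈ 15665.62 km.

15666 km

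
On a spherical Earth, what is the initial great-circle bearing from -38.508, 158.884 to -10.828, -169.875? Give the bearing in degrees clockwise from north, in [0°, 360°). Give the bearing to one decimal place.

53.6°

Δλ = -169.875 − 158.884 = -328.759°; wrapped into (−180°, 180°]: 31.241°.
θ = atan2( sin Δλ · cos φ₂ , cos φ₁ · sin φ₂ − sin φ₁ · cos φ₂ · cos Δλ )
  = atan2(0.50940, 0.37586) = 53.579° → normalised to [0°, 360°): 53.579°.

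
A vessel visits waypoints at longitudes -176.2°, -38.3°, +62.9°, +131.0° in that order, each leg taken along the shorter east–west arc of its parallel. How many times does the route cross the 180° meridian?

Leg 1: -176.2° → -38.3°, shortest Δλ = 137.9° (east) — does not cross 180°.
Leg 2: -38.3° → +62.9°, shortest Δλ = 101.2° (east) — does not cross 180°.
Leg 3: +62.9° → +131.0°, shortest Δλ = 68.1° (east) — does not cross 180°.
Total crossings: 0.

0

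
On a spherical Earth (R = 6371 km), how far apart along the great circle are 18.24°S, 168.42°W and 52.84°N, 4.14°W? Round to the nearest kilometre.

Δλ = -4.14 − -168.42 = 164.28°.
Δφ = 52.84 − -18.24 = 71.08°.
a = sin²(Δφ/2) + cos φ₁ · cos φ₂ · sin²(Δλ/2) = 0.900839.
c = 2·atan2(√a, √(1−a)) = 2.50089 rad → d = 6371·c ≈ 15933.20 km.

15933 km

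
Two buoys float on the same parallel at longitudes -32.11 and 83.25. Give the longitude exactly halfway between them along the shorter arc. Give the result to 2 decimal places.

+25.57°

Signed shortest Δλ from -32.11° to +83.25° is +115.36°.
Midpoint longitude = -32.11° + (+115.36°)/2 = -32.11° + 57.68° = +25.57°.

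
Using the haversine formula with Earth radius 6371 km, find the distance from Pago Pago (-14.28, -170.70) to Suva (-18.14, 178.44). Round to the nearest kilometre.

Δλ = 178.44 − -170.70 = 349.14°; wrapped into (−180°, 180°]: -10.86°.
Δφ = -18.14 − -14.28 = -3.86°.
a = sin²(Δφ/2) + cos φ₁ · cos φ₂ · sin²(Δλ/2) = 0.009381.
c = 2·atan2(√a, √(1−a)) = 0.19402 rad → d = 6371·c ≈ 1236.07 km.

1236 km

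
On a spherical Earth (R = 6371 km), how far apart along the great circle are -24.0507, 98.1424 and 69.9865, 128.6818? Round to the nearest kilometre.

Δλ = 128.6818 − 98.1424 = 30.5394°.
Δφ = 69.9865 − -24.0507 = 94.0372°.
a = sin²(Δφ/2) + cos φ₁ · cos φ₂ · sin²(Δλ/2) = 0.556879.
c = 2·atan2(√a, √(1−a)) = 1.68480 rad → d = 6371·c ≈ 10733.87 km.

10734 km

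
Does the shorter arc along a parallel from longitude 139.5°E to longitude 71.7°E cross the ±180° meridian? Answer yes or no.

Signed shortest Δλ = ((71.7 − 139.5 + 180) mod 360) − 180 = -67.8°.
Going west by 67.8° from +139.5° reaches +71.7° without touching 180°.

No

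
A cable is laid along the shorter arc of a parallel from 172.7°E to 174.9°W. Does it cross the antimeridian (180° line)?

Naïve |-174.9 − 172.7| = 347.6° > 180°, so the shorter arc goes the other way round — across 180°.
Signed shortest Δλ = ((-174.9 − 172.7 + 180) mod 360) − 180 = 12.4°.
Going east by 12.4° from +172.7° passes through 180° before reaching -174.9°.

Yes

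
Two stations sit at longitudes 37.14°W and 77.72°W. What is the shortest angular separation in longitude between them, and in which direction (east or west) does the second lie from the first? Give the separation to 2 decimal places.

Raw difference: -77.72 − -37.14 = -40.58°.
Normalise into (−180°, 180°]: -40.58° stays -40.58°.
Negative ⇒ the second point lies to the west; separation 40.58°.

40.58° west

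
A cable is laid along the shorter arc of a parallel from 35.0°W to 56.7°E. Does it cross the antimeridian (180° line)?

No

Signed shortest Δλ = ((56.7 − -35.0 + 180) mod 360) − 180 = 91.7°.
Going east by 91.7° from -35.0° reaches +56.7° without touching 180°.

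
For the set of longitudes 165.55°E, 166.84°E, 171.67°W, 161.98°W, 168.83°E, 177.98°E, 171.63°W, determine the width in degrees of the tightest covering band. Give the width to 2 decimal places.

Sort the longitudes: -171.67°, -171.63°, -161.98°, +165.55°, +166.84°, +168.83°, +177.98°.
Eastward gaps between consecutive values (wrapping around): 0.04°, 9.65°, 327.53°, 1.29°, 1.99°, 9.15°, 10.35°.
Largest gap = 327.53° ⇒ minimal covering band is its complement: 360° − 327.53° = 32.47°.
Band runs from +165.55° eastward to -161.98°, crossing the antimeridian.

32.47°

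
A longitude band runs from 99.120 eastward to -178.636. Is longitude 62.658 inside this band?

Band width going east from +99.120° to -178.636°: ((-178.636 − 99.120) mod 360) = 82.244°.
Offset of +62.658° east of the west edge: ((62.658 − 99.120) mod 360) = 323.538°.
323.538° > 82.244° ⇒ outside.

No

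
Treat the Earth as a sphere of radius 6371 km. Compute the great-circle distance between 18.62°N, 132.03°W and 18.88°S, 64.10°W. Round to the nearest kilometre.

8505 km

Δλ = -64.10 − -132.03 = 67.93°.
Δφ = -18.88 − 18.62 = -37.50°.
a = sin²(Δφ/2) + cos φ₁ · cos φ₂ · sin²(Δλ/2) = 0.383202.
c = 2·atan2(√a, √(1−a)) = 1.33502 rad → d = 6371·c ≈ 8505.42 km.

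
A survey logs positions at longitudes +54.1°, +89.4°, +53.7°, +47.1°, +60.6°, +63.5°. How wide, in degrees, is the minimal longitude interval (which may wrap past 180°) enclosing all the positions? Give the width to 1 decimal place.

Sort the longitudes: +47.1°, +53.7°, +54.1°, +60.6°, +63.5°, +89.4°.
Eastward gaps between consecutive values (wrapping around): 6.6°, 0.4°, 6.5°, 2.9°, 25.9°, 317.7°.
Largest gap = 317.7° ⇒ minimal covering band is its complement: 360° − 317.7° = 42.3°.
Band runs from +47.1° eastward to +89.4°.

42.3°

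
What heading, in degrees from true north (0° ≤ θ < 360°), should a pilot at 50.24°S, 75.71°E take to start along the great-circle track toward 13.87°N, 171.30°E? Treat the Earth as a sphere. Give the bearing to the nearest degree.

Δλ = 171.30 − 75.71 = 95.59°.
θ = atan2( sin Δλ · cos φ₂ , cos φ₁ · sin φ₂ − sin φ₁ · cos φ₂ · cos Δλ )
  = atan2(0.96623, 0.08062) = 85.230° → normalised to [0°, 360°): 85.230°.

85°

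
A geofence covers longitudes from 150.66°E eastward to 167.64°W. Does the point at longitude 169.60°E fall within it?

Band width going east from +150.66° to -167.64°: ((-167.64 − 150.66) mod 360) = 41.70°.
Offset of +169.60° east of the west edge: ((169.60 − 150.66) mod 360) = 18.94°.
18.94° ≤ 41.70° ⇒ inside.

Yes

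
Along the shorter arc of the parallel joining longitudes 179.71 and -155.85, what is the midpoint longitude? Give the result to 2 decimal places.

Signed shortest Δλ from +179.71° to -155.85° is +24.44°.
Midpoint longitude = +179.71° + (+24.44°)/2 = +179.71° + 12.22° = +191.93°.
Normalise into (−180°, 180°]: -168.07°.
(The naïve average (+179.71 + -155.85)/2 = 11.93° is on the wrong side of the globe.)

-168.07°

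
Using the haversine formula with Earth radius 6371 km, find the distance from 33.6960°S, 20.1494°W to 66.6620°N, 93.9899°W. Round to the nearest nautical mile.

6886 nmi

Δλ = -93.9899 − -20.1494 = -73.8405°.
Δφ = 66.6620 − -33.6960 = 100.3580°.
a = sin²(Δφ/2) + cos φ₁ · cos φ₂ · sin²(Δλ/2) = 0.708832.
c = 2·atan2(√a, √(1−a)) = 2.00167 rad → d = 6371·c ≈ 12752.64 km ≈ 6885.87 nmi.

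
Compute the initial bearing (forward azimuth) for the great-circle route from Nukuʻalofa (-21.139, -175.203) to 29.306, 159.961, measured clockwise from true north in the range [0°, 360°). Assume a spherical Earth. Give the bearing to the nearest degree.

Δλ = 159.961 − -175.203 = 335.164°; wrapped into (−180°, 180°]: -24.836°.
θ = atan2( sin Δλ · cos φ₂ , cos φ₁ · sin φ₂ − sin φ₁ · cos φ₂ · cos Δλ )
  = atan2(-0.36627, 0.74193) = -26.274° → normalised to [0°, 360°): 333.726°.

334°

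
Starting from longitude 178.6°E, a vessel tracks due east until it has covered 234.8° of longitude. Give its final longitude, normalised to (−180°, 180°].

Start at +178.6°; shift +234.8° → +413.4°.
+413.4° lies outside (−180°, 180°]; subtract 360° → +53.4°.

53.4°E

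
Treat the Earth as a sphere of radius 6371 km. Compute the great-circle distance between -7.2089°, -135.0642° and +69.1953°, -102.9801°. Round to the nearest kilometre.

Δλ = -102.9801 − -135.0642 = 32.0841°.
Δφ = 69.1953 − -7.2089 = 76.4042°.
a = sin²(Δφ/2) + cos φ₁ · cos φ₂ · sin²(Δλ/2) = 0.409374.
c = 2·atan2(√a, √(1−a)) = 1.38854 rad → d = 6371·c ≈ 8846.37 km.

8846 km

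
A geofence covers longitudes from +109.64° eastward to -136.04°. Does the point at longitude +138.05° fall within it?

Band width going east from +109.64° to -136.04°: ((-136.04 − 109.64) mod 360) = 114.32°.
Offset of +138.05° east of the west edge: ((138.05 − 109.64) mod 360) = 28.41°.
28.41° ≤ 114.32° ⇒ inside.

Yes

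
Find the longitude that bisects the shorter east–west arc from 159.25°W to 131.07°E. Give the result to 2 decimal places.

165.91°E

Signed shortest Δλ from -159.25° to +131.07° is -69.68°.
Midpoint longitude = -159.25° + (-69.68°)/2 = -159.25° − 34.84° = -194.09°.
Normalise into (−180°, 180°]: +165.91°.
(The naïve average (-159.25 + +131.07)/2 = -14.09° is on the wrong side of the globe.)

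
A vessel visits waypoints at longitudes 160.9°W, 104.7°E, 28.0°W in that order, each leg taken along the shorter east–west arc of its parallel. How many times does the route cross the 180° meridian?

1

Leg 1: -160.9° → +104.7°, shortest Δλ = -94.4° (west) — crosses 180°.
Leg 2: +104.7° → -28.0°, shortest Δλ = -132.7° (west) — does not cross 180°.
Total crossings: 1.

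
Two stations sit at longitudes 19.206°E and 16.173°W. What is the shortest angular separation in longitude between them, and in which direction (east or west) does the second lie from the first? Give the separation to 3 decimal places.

35.379° west

Raw difference: -16.173 − 19.206 = -35.379°.
Normalise into (−180°, 180°]: -35.379° stays -35.379°.
Negative ⇒ the second point lies to the west; separation 35.379°.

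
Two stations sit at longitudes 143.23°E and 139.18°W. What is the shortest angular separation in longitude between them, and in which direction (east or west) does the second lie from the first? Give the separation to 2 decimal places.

Raw difference: -139.18 − 143.23 = -282.41°.
Normalise into (−180°, 180°]: -282.41° + 360° = 77.59°.
Positive ⇒ the second point lies to the east; separation 77.59°.

77.59° east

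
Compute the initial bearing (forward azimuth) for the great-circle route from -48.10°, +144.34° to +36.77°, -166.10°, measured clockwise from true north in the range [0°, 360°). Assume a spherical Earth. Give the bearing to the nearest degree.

38°

Δλ = -166.10 − 144.34 = -310.44°; wrapped into (−180°, 180°]: 49.56°.
θ = atan2( sin Δλ · cos φ₂ , cos φ₁ · sin φ₂ − sin φ₁ · cos φ₂ · cos Δλ )
  = atan2(0.60966, 0.78651) = 37.781° → normalised to [0°, 360°): 37.781°.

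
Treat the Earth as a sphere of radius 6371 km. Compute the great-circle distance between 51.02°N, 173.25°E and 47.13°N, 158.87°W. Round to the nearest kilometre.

2063 km

Δλ = -158.87 − 173.25 = -332.12°; wrapped into (−180°, 180°]: 27.88°.
Δφ = 47.13 − 51.02 = -3.89°.
a = sin²(Δφ/2) + cos φ₁ · cos φ₂ · sin²(Δλ/2) = 0.025989.
c = 2·atan2(√a, √(1−a)) = 0.32384 rad → d = 6371·c ≈ 2063.16 km.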